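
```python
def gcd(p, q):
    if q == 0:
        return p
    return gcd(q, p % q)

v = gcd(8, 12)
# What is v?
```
Call trace:
gcd(p=8, q=12)
  gcd(p=12, q=8)
    gcd(p=8, q=4)
      gcd(p=4, q=0)
      -> return 4
    -> return 4
  -> return 4
-> return 4

Final answer: 4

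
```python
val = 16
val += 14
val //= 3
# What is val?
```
Trace:
  val=16
  val=30
  val=10

Final answer: 10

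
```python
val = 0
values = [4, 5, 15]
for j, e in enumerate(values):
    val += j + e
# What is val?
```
Trace:
  val=0
  val=4, j=0, e=4
  val=10, j=1, e=5
  val=27, j=2, e=15

Final answer: 27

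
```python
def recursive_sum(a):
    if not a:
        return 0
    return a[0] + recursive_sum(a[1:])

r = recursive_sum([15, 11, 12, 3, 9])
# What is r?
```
Call trace:
recursive_sum(a=[15, 11, 12, 3, 9])
  recursive_sum(a=[11, 12, 3, 9])
    recursive_sum(a=[12, 3, 9])
      recursive_sum(a=[3, 9])
        recursive_sum(a=[9])
          recursive_sum(a=[])
          -> return 0
        -> return 9
      -> return 12
    -> return 24
  -> return 35
-> return 50

Final answer: 50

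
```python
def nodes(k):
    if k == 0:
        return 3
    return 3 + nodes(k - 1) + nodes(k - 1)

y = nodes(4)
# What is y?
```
Call trace (a repeated sub-call is expanded the first time; later identical calls just restate its return value):
nodes(k=4)
  nodes(k=3)
    nodes(k=2)
      nodes(k=1)
        nodes(k=0)
        -> return 3
        nodes(k=0)
        -> return 3
      -> return 9
      nodes(k=1) -> return 9  (same call as traced above)
    -> return 21
    nodes(k=2) -> return 21  (same call as traced above)
  -> return 45
  nodes(k=3) -> return 45  (same call as traced above)
-> return 93

Final answer: 93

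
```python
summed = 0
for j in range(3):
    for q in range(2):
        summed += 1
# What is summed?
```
Trace:
  summed=0
  summed=1, j=0, q=0
  summed=2, j=0, q=1
  summed=3, j=1, q=0
  summed=4, j=1, q=1
  summed=5, j=2, q=0
  summed=6, j=2, q=1

Final answer: 6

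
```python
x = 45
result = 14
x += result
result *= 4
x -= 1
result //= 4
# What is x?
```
Trace:
  x=45
  x=45, result=14
  x=59, result=14
  x=59, result=56
  x=58, result=56
  x=58, result=14

Final answer: 58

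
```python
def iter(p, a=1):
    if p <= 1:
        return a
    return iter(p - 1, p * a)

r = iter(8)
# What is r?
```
Call trace:
iter(p=8, a=1)
  iter(p=7, a=8)
    iter(p=6, a=56)
      iter(p=5, a=336)
        iter(p=4, a=1680)
          iter(p=3, a=6720)
            iter(p=2, a=20160)
              iter(p=1, a=40320)
              -> return 40320
            -> return 40320
          -> return 40320
        -> return 40320
      -> return 40320
    -> return 40320
  -> return 40320
-> return 40320

Final answer: 40320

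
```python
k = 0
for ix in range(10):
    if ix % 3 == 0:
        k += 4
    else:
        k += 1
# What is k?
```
Trace:
  k=0
  k=4, ix=0
  k=5, ix=1
  k=6, ix=2
  k=10, ix=3
  k=11, ix=4
  k=12, ix=5
  k=16, ix=6
  k=17, ix=7
  k=18, ix=8
  k=22, ix=9

Final answer: 22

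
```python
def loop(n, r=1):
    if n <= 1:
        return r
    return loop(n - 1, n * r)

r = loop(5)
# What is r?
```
Call trace:
loop(n=5, r=1)
  loop(n=4, r=5)
    loop(n=3, r=20)
      loop(n=2, r=60)
        loop(n=1, r=120)
        -> return 120
      -> return 120
    -> return 120
  -> return 120
-> return 120

Final answer: 120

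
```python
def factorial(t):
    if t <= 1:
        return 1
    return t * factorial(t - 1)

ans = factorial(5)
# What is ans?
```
Call trace:
factorial(t=5)
  factorial(t=4)
    factorial(t=3)
      factorial(t=2)
        factorial(t=1)
        -> return 1
      -> return 2
    -> return 6
  -> return 24
-> return 120

Final answer: 120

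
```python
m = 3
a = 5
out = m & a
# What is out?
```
Trace:
  m=3
  m=3, a=5
  m=3, a=5, out=1

Final answer: 1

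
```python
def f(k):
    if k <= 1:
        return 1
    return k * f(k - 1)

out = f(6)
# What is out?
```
Call trace:
f(k=6)
  f(k=5)
    f(k=4)
      f(k=3)
        f(k=2)
          f(k=1)
          -> return 1
        -> return 2
      -> return 6
    -> return 24
  -> return 120
-> return 720

Final answer: 720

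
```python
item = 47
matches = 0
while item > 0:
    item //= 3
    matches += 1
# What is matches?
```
Trace:
  item=47
  item=47, matches=0
  item=15, matches=1
  item=5, matches=2
  item=1, matches=3
  item=0, matches=4

Final answer: 4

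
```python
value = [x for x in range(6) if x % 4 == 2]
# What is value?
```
Trace:
  x=0
  x=1
  x=2
  x=3
  x=4
  x=5
  value=[2]

Final answer: [2]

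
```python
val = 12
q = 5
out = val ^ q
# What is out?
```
Trace:
  val=12
  val=12, q=5
  val=12, q=5, out=9

Final answer: 9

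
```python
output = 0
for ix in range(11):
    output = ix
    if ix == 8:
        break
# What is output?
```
Trace:
  output=0
  output=0, ix=0
  output=1, ix=1
  output=2, ix=2
  output=3, ix=3
  output=4, ix=4
  output=5, ix=5
  output=6, ix=6
  output=7, ix=7
  output=8, ix=8

Final answer: 8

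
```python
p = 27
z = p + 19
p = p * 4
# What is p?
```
Trace:
  p=27
  p=27, z=46
  p=108, z=46

Final answer: 108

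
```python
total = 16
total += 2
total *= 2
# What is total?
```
Trace:
  total=16
  total=18
  total=36

Final answer: 36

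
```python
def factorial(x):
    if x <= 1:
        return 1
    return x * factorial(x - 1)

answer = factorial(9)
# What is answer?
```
Call trace:
factorial(x=9)
  factorial(x=8)
    factorial(x=7)
      factorial(x=6)
        factorial(x=5)
          factorial(x=4)
            factorial(x=3)
              factorial(x=2)
                factorial(x=1)
                -> return 1
              -> return 2
            -> return 6
          -> return 24
        -> return 120
      -> return 720
    -> return 5040
  -> return 40320
-> return 362880

Final answer: 362880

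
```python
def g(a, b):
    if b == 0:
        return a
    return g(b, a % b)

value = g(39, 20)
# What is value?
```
Call trace:
g(a=39, b=20)
  g(a=20, b=19)
    g(a=19, b=1)
      g(a=1, b=0)
      -> return 1
    -> return 1
  -> return 1
-> return 1

Final answer: 1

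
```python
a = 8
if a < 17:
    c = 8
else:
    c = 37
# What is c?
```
Trace:
  a=8
  a=8, c=8

Final answer: 8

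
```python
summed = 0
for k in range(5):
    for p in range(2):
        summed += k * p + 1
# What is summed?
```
Trace:
  summed=0
  summed=1, k=0, p=0
  summed=2, k=0, p=1
  summed=3, k=1, p=0
  summed=5, k=1, p=1
  summed=6, k=2, p=0
  summed=9, k=2, p=1
  summed=10, k=3, p=0
  summed=14, k=3, p=1
  summed=15, k=4, p=0
  summed=20, k=4, p=1

Final answer: 20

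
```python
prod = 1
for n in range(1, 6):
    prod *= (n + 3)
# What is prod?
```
Trace:
  prod=1
  prod=4, n=1
  prod=20, n=2
  prod=120, n=3
  prod=840, n=4
  prod=6720, n=5

Final answer: 6720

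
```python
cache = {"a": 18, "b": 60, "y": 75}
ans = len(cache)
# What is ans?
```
Trace:
  cache={'a': 18, 'b': 60, 'y': 75}
  cache={'a': 18, 'b': 60, 'y': 75}, ans=3

Final answer: 3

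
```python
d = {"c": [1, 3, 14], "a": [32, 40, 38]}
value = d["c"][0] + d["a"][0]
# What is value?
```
Trace:
  d={'c': [1, 3, 14], 'a': [32, 40, 38]}
  d={'c': [1, 3, 14], 'a': [32, 40, 38]}, value=33

Final answer: 33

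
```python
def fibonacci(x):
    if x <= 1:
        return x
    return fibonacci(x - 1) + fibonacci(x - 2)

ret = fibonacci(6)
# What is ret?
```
Call trace (a repeated sub-call is expanded the first time; later identical calls just restate its return value):
fibonacci(x=6)
  fibonacci(x=5)
    fibonacci(x=4)
      fibonacci(x=3)
        fibonacci(x=2)
          fibonacci(x=1)
          -> return 1
          fibonacci(x=0)
          -> return 0
        -> return 1
        fibonacci(x=1)
        -> return 1
      -> return 2
      fibonacci(x=2) -> return 1  (same call as traced above)
    -> return 3
    fibonacci(x=3) -> return 2  (same call as traced above)
  -> return 5
  fibonacci(x=4) -> return 3  (same call as traced above)
-> return 8

Final answer: 8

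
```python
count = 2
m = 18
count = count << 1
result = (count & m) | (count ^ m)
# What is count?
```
Trace:
  count=2
  count=2, m=18
  count=4, m=18
  count=4, m=18, result=22

Final answer: 4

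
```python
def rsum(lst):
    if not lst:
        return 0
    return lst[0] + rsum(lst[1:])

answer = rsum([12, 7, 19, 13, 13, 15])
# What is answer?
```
Call trace:
rsum(lst=[12, 7, 19, 13, 13, 15])
  rsum(lst=[7, 19, 13, 13, 15])
    rsum(lst=[19, 13, 13, 15])
      rsum(lst=[13, 13, 15])
        rsum(lst=[13, 15])
          rsum(lst=[15])
            rsum(lst=[])
            -> return 0
          -> return 15
        -> return 28
      -> return 41
    -> return 60
  -> return 67
-> return 79

Final answer: 79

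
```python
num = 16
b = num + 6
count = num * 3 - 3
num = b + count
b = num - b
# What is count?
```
Trace:
  num=16
  num=16, b=22
  num=16, b=22, count=45
  num=67, b=22, count=45
  num=67, b=45, count=45

Final answer: 45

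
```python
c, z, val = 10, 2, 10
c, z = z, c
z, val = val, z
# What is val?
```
Trace:
  c=10, z=2, val=10
  c=2, z=10, val=10
  c=2, z=10, val=10

Final answer: 10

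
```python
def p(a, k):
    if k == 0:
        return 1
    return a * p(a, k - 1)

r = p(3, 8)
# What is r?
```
Call trace:
p(a=3, k=8)
  p(a=3, k=7)
    p(a=3, k=6)
      p(a=3, k=5)
        p(a=3, k=4)
          p(a=3, k=3)
            p(a=3, k=2)
              p(a=3, k=1)
                p(a=3, k=0)
                -> return 1
              -> return 3
            -> return 9
          -> return 27
        -> return 81
      -> return 243
    -> return 729
  -> return 2187
-> return 6561

Final answer: 6561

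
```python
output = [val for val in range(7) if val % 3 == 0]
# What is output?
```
Trace:
  val=0
  val=1
  val=2
  val=3
  val=4
  val=5
  val=6
  output=[0, 3, 6]

Final answer: [0, 3, 6]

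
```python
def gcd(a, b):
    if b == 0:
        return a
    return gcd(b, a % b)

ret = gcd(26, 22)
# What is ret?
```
Call trace:
gcd(a=26, b=22)
  gcd(a=22, b=4)
    gcd(a=4, b=2)
      gcd(a=2, b=0)
      -> return 2
    -> return 2
  -> return 2
-> return 2

Final answer: 2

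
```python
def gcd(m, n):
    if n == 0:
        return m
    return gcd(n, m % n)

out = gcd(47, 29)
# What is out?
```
Call trace:
gcd(m=47, n=29)
  gcd(m=29, n=18)
    gcd(m=18, n=11)
      gcd(m=11, n=7)
        gcd(m=7, n=4)
          gcd(m=4, n=3)
            gcd(m=3, n=1)
              gcd(m=1, n=0)
              -> return 1
            -> return 1
          -> return 1
        -> return 1
      -> return 1
    -> return 1
  -> return 1
-> return 1

Final answer: 1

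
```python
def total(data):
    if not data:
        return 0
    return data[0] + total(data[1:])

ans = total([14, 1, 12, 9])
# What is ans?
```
Call trace:
total(data=[14, 1, 12, 9])
  total(data=[1, 12, 9])
    total(data=[12, 9])
      total(data=[9])
        total(data=[])
        -> return 0
      -> return 9
    -> return 21
  -> return 22
-> return 36

Final answer: 36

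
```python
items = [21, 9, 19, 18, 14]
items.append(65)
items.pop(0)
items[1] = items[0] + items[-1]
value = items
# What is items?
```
Trace:
  items=[21, 9, 19, 18, 14]
  items=[21, 9, 19, 18, 14, 65]
  items=[9, 19, 18, 14, 65]
  items=[9, 74, 18, 14, 65]
  items=[9, 74, 18, 14, 65], value=[9, 74, 18, 14, 65]

Final answer: [9, 74, 18, 14, 65]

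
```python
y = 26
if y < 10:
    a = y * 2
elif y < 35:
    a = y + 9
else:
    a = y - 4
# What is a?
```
Trace:
  y=26
  y=26, a=35

Final answer: 35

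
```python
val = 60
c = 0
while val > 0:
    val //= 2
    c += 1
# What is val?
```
Trace:
  val=60
  val=60, c=0
  val=30, c=1
  val=15, c=2
  val=7, c=3
  val=3, c=4
  val=1, c=5
  val=0, c=6

Final answer: 0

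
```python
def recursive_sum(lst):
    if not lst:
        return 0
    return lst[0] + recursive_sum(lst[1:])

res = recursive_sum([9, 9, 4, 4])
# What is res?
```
Call trace:
recursive_sum(lst=[9, 9, 4, 4])
  recursive_sum(lst=[9, 4, 4])
    recursive_sum(lst=[4, 4])
      recursive_sum(lst=[4])
        recursive_sum(lst=[])
        -> return 0
      -> return 4
    -> return 8
  -> return 17
-> return 26

Final answer: 26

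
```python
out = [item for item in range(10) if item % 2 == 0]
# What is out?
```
Trace:
  item=0
  item=1
  item=2
  item=3
  item=4
  item=5
  item=6
  item=7
  item=8
  item=9
  out=[0, 2, 4, 6, 8]

Final answer: [0, 2, 4, 6, 8]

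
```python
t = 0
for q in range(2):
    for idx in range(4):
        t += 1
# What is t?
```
Trace:
  t=0
  t=1, q=0, idx=0
  t=2, q=0, idx=1
  t=3, q=0, idx=2
  t=4, q=0, idx=3
  t=5, q=1, idx=0
  t=6, q=1, idx=1
  t=7, q=1, idx=2
  t=8, q=1, idx=3

Final answer: 8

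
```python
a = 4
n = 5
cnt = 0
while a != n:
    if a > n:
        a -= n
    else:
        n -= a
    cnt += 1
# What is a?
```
Trace:
  a=4
  a=4, n=5
  a=4, n=5, cnt=0
  a=4, n=1, cnt=1
  a=3, n=1, cnt=2
  a=2, n=1, cnt=3
  a=1, n=1, cnt=4

Final answer: 1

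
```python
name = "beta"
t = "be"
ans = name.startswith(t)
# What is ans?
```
Trace:
  name='beta'
  name='beta', t='be'
  name='beta', t='be', ans=True

Final answer: True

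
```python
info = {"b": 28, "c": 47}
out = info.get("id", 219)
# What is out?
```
Trace:
  info={'b': 28, 'c': 47}
  info={'b': 28, 'c': 47}, out=219

Final answer: 219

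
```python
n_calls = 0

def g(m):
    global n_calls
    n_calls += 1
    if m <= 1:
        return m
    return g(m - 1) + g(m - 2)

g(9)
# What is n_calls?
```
Call trace (a repeated sub-call is expanded the first time; later identical calls just restate its return value):
g(m=9)
  g(m=8)
    g(m=7)
      g(m=6)
        g(m=5)
          g(m=4)
            g(m=3)
              g(m=2)
                g(m=1)
                -> return 1
                g(m=0)
                -> return 0
              -> return 1
              g(m=1)
              -> return 1
            -> return 2
            g(m=2) -> return 1  (same call as traced above)
          -> return 3
          g(m=3) -> return 2  (same call as traced above)
        -> return 5
        g(m=4) -> return 3  (same call as traced above)
      -> return 8
      g(m=5) -> return 5  (same call as traced above)
    -> return 13
    g(m=6) -> return 8  (same call as traced above)
  -> return 21
  g(m=7) -> return 13  (same call as traced above)
-> return 34

n_calls is incremented once per call, so count the calls in each subtree. Let C(m) = number of calls made by g(m).
C(0) = C(1) = 1 (base case, no recursion); C(m) = 1 + C(m - 1) + C(m - 2) otherwise.
C(2) = 1 + C(1) + C(0) = 1 + 1 + 1 = 3
C(3) = 1 + C(2) + C(1) = 1 + 3 + 1 = 5
C(4) = 1 + C(3) + C(2) = 1 + 5 + 3 = 9
C(5) = 1 + C(4) + C(3) = 1 + 9 + 5 = 15
C(6) = 1 + C(5) + C(4) = 1 + 15 + 9 = 25
C(7) = 1 + C(6) + C(5) = 1 + 25 + 15 = 41
C(8) = 1 + C(7) + C(6) = 1 + 41 + 25 = 67
C(9) = 1 + C(8) + C(7) = 1 + 67 + 41 = 109
n_calls = C(9) = 109

Final answer: 109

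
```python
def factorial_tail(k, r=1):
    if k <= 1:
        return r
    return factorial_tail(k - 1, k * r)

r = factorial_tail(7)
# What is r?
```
Call trace:
factorial_tail(k=7, r=1)
  factorial_tail(k=6, r=7)
    factorial_tail(k=5, r=42)
      factorial_tail(k=4, r=210)
        factorial_tail(k=3, r=840)
          factorial_tail(k=2, r=2520)
            factorial_tail(k=1, r=5040)
            -> return 5040
          -> return 5040
        -> return 5040
      -> return 5040
    -> return 5040
  -> return 5040
-> return 5040

Final answer: 5040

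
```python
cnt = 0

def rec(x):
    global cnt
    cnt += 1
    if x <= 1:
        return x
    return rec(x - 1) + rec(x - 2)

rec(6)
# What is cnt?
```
Call trace (a repeated sub-call is expanded the first time; later identical calls just restate its return value):
rec(x=6)
  rec(x=5)
    rec(x=4)
      rec(x=3)
        rec(x=2)
          rec(x=1)
          -> return 1
          rec(x=0)
          -> return 0
        -> return 1
        rec(x=1)
        -> return 1
      -> return 2
      rec(x=2) -> return 1  (same call as traced above)
    -> return 3
    rec(x=3) -> return 2  (same call as traced above)
  -> return 5
  rec(x=4) -> return 3  (same call as traced above)
-> return 8

cnt is incremented once per call, so count the calls in each subtree. Let C(x) = number of calls made by rec(x).
C(0) = C(1) = 1 (base case, no recursion); C(x) = 1 + C(x - 1) + C(x - 2) otherwise.
C(2) = 1 + C(1) + C(0) = 1 + 1 + 1 = 3
C(3) = 1 + C(2) + C(1) = 1 + 3 + 1 = 5
C(4) = 1 + C(3) + C(2) = 1 + 5 + 3 = 9
C(5) = 1 + C(4) + C(3) = 1 + 9 + 5 = 15
C(6) = 1 + C(5) + C(4) = 1 + 15 + 9 = 25
cnt = C(6) = 25

Final answer: 25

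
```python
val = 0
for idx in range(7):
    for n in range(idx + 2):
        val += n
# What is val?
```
Trace:
  val=0
  val=0, idx=0, n=0
  val=1, idx=0, n=1
  val=1, idx=1, n=0
  val=2, idx=1, n=1
  val=4, idx=1, n=2
  val=4, idx=2, n=0
  val=5, idx=2, n=1
  val=7, idx=2, n=2
  val=10, idx=2, n=3
  val=10, idx=3, n=0
  val=11, idx=3, n=1
  val=13, idx=3, n=2
  val=16, idx=3, n=3
  val=20, idx=3, n=4
  val=20, idx=4, n=0
  val=21, idx=4, n=1
  val=23, idx=4, n=2
  val=26, idx=4, n=3
  val=30, idx=4, n=4
  val=35, idx=4, n=5
  val=35, idx=5, n=0
  val=36, idx=5, n=1
  val=38, idx=5, n=2
  val=41, idx=5, n=3
  val=45, idx=5, n=4
  val=50, idx=5, n=5
  val=56, idx=5, n=6
  val=56, idx=6, n=0
  val=57, idx=6, n=1
  val=59, idx=6, n=2
  val=62, idx=6, n=3
  val=66, idx=6, n=4
  val=71, idx=6, n=5
  val=77, idx=6, n=6
  val=84, idx=6, n=7

Final answer: 84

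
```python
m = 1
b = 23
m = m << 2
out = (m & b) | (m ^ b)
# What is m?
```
Trace:
  m=1
  m=1, b=23
  m=4, b=23
  m=4, b=23, out=23

Final answer: 4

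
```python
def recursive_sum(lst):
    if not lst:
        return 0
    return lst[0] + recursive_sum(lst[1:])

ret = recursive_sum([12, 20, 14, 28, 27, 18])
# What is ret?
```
Call trace:
recursive_sum(lst=[12, 20, 14, 28, 27, 18])
  recursive_sum(lst=[20, 14, 28, 27, 18])
    recursive_sum(lst=[14, 28, 27, 18])
      recursive_sum(lst=[28, 27, 18])
        recursive_sum(lst=[27, 18])
          recursive_sum(lst=[18])
            recursive_sum(lst=[])
            -> return 0
          -> return 18
        -> return 45
      -> return 73
    -> return 87
  -> return 107
-> return 119

Final answer: 119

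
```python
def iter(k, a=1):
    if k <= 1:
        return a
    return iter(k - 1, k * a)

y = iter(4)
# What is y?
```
Call trace:
iter(k=4, a=1)
  iter(k=3, a=4)
    iter(k=2, a=12)
      iter(k=1, a=24)
      -> return 24
    -> return 24
  -> return 24
-> return 24

Final answer: 24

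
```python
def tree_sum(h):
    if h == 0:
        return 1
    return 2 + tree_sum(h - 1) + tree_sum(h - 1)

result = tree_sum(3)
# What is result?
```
Call trace (a repeated sub-call is expanded the first time; later identical calls just restate its return value):
tree_sum(h=3)
  tree_sum(h=2)
    tree_sum(h=1)
      tree_sum(h=0)
      -> return 1
      tree_sum(h=0)
      -> return 1
    -> return 4
    tree_sum(h=1) -> return 4  (same call as traced above)
  -> return 10
  tree_sum(h=2) -> return 10  (same call as traced above)
-> return 22

Final answer: 22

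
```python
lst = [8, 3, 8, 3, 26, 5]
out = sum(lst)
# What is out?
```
Trace:
  lst=[8, 3, 8, 3, 26, 5]
  lst=[8, 3, 8, 3, 26, 5], out=53

Final answer: 53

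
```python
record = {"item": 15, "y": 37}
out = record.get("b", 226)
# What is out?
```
Trace:
  record={'item': 15, 'y': 37}
  record={'item': 15, 'y': 37}, out=226

Final answer: 226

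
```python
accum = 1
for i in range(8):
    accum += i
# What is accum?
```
Trace:
  accum=1
  accum=1, i=0
  accum=2, i=1
  accum=4, i=2
  accum=7, i=3
  accum=11, i=4
  accum=16, i=5
  accum=22, i=6
  accum=29, i=7

Final answer: 29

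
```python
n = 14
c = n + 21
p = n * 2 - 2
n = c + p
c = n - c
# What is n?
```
Trace:
  n=14
  n=14, c=35
  n=14, c=35, p=26
  n=61, c=35, p=26
  n=61, c=26, p=26

Final answer: 61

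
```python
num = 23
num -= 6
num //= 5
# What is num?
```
Trace:
  num=23
  num=17
  num=3

Final answer: 3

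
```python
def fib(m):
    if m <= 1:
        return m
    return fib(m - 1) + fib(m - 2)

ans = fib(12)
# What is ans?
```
Call trace (a repeated sub-call is expanded the first time; later identical calls just restate its return value):
fib(m=12)
  fib(m=11)
    fib(m=10)
      fib(m=9)
        fib(m=8)
          fib(m=7)
            fib(m=6)
              fib(m=5)
                fib(m=4)
                  fib(m=3)
                    fib(m=2)
                      fib(m=1)
                      -> return 1
                      fib(m=0)
                      -> return 0
                    -> return 1
                    fib(m=1)
                    -> return 1
                  -> return 2
                  fib(m=2) -> return 1  (same call as traced above)
                -> return 3
                fib(m=3) -> return 2  (same call as traced above)
              -> return 5
              fib(m=4) -> return 3  (same call as traced above)
            -> return 8
            fib(m=5) -> return 5  (same call as traced above)
          -> return 13
          fib(m=6) -> return 8  (same call as traced above)
        -> return 21
        fib(m=7) -> return 13  (same call as traced above)
      -> return 34
      fib(m=8) -> return 21  (same call as traced above)
    -> return 55
    fib(m=9) -> return 34  (same call as traced above)
  -> return 89
  fib(m=10) -> return 55  (same call as traced above)
-> return 144

Final answer: 144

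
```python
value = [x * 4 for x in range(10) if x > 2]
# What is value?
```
Trace:
  x=0
  x=1
  x=2
  x=3
  x=4
  x=5
  x=6
  x=7
  x=8
  x=9
  value=[12, 16, 20, 24, 28, 32, 36]

Final answer: [12, 16, 20, 24, 28, 32, 36]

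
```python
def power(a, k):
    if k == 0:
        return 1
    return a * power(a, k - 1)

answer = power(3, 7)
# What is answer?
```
Call trace:
power(a=3, k=7)
  power(a=3, k=6)
    power(a=3, k=5)
      power(a=3, k=4)
        power(a=3, k=3)
          power(a=3, k=2)
            power(a=3, k=1)
              power(a=3, k=0)
              -> return 1
            -> return 3
          -> return 9
        -> return 27
      -> return 81
    -> return 243
  -> return 729
-> return 2187

Final answer: 2187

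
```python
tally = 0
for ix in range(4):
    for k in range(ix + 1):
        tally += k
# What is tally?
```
Trace:
  tally=0
  tally=0, ix=0, k=0
  tally=0, ix=1, k=0
  tally=1, ix=1, k=1
  tally=1, ix=2, k=0
  tally=2, ix=2, k=1
  tally=4, ix=2, k=2
  tally=4, ix=3, k=0
  tally=5, ix=3, k=1
  tally=7, ix=3, k=2
  tally=10, ix=3, k=3

Final answer: 10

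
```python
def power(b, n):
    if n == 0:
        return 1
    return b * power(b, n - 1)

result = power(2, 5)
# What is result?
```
Call trace:
power(b=2, n=5)
  power(b=2, n=4)
    power(b=2, n=3)
      power(b=2, n=2)
        power(b=2, n=1)
          power(b=2, n=0)
          -> return 1
        -> return 2
      -> return 4
    -> return 8
  -> return 16
-> return 32

Final answer: 32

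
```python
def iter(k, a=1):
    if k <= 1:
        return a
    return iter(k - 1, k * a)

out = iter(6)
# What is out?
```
Call trace:
iter(k=6, a=1)
  iter(k=5, a=6)
    iter(k=4, a=30)
      iter(k=3, a=120)
        iter(k=2, a=360)
          iter(k=1, a=720)
          -> return 720
        -> return 720
      -> return 720
    -> return 720
  -> return 720
-> return 720

Final answer: 720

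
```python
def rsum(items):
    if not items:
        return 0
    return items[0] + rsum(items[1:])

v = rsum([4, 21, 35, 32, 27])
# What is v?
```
Call trace:
rsum(items=[4, 21, 35, 32, 27])
  rsum(items=[21, 35, 32, 27])
    rsum(items=[35, 32, 27])
      rsum(items=[32, 27])
        rsum(items=[27])
          rsum(items=[])
          -> return 0
        -> return 27
      -> return 59
    -> return 94
  -> return 115
-> return 119

Final answer: 119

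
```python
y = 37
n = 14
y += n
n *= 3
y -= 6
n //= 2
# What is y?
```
Trace:
  y=37
  y=37, n=14
  y=51, n=14
  y=51, n=42
  y=45, n=42
  y=45, n=21

Final answer: 45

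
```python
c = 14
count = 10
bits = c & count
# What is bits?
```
Trace:
  c=14
  c=14, count=10
  c=14, count=10, bits=10

Final answer: 10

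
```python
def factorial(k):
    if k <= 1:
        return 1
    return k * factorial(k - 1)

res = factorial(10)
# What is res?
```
Call trace:
factorial(k=10)
  factorial(k=9)
    factorial(k=8)
      factorial(k=7)
        factorial(k=6)
          factorial(k=5)
            factorial(k=4)
              factorial(k=3)
                factorial(k=2)
                  factorial(k=1)
                  -> return 1
                -> return 2
              -> return 6
            -> return 24
          -> return 120
        -> return 720
      -> return 5040
    -> return 40320
  -> return 362880
-> return 3628800

Final answer: 3628800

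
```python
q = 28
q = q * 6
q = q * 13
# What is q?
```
Trace:
  q=28
  q=168
  q=2184

Final answer: 2184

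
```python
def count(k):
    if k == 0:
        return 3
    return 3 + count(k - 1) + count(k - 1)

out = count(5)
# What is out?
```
Call trace (a repeated sub-call is expanded the first time; later identical calls just restate its return value):
count(k=5)
  count(k=4)
    count(k=3)
      count(k=2)
        count(k=1)
          count(k=0)
          -> return 3
          count(k=0)
          -> return 3
        -> return 9
        count(k=1) -> return 9  (same call as traced above)
      -> return 21
      count(k=2) -> return 21  (same call as traced above)
    -> return 45
    count(k=3) -> return 45  (same call as traced above)
  -> return 93
  count(k=4) -> return 93  (same call as traced above)
-> return 189

Final answer: 189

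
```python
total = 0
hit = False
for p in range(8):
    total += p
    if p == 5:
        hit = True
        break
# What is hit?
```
Trace:
  total=0
  total=0, hit=False
  total=0, hit=False, p=0
  total=1, hit=False, p=1
  total=3, hit=False, p=2
  total=6, hit=False, p=3
  total=10, hit=False, p=4
  total=15, hit=True, p=5

Final answer: True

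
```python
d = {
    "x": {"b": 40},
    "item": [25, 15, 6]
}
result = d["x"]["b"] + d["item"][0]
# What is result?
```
Trace:
  d={'x': {'b': 40}, 'item': [25, 15, 6]}
  d={'x': {'b': 40}, 'item': [25, 15, 6]}, result=65

Final answer: 65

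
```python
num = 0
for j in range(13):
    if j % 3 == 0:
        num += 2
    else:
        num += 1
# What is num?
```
Trace:
  num=0
  num=2, j=0
  num=3, j=1
  num=4, j=2
  num=6, j=3
  num=7, j=4
  num=8, j=5
  num=10, j=6
  num=11, j=7
  num=12, j=8
  num=14, j=9
  num=15, j=10
  num=16, j=11
  num=18, j=12

Final answer: 18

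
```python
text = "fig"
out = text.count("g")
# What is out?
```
Trace:
  text='fig'
  text='fig', out=1

Final answer: 1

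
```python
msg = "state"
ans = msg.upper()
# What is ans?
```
Trace:
  msg='state'
  msg='state', ans='STATE'

Final answer: 'STATE'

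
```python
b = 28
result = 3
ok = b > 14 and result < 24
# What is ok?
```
Trace:
  b=28
  b=28, result=3
  b=28, result=3, ok=True

Final answer: True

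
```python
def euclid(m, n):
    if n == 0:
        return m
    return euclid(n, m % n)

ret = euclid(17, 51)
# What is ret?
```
Call trace:
euclid(m=17, n=51)
  euclid(m=51, n=17)
    euclid(m=17, n=0)
    -> return 17
  -> return 17
-> return 17

Final answer: 17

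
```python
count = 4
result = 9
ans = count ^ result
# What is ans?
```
Trace:
  count=4
  count=4, result=9
  count=4, result=9, ans=13

Final answer: 13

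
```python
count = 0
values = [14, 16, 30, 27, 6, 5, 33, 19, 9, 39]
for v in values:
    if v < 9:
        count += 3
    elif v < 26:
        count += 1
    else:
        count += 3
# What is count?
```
Trace:
  count=0
  count=1, v=14
  count=2, v=16
  count=5, v=30
  count=8, v=27
  count=11, v=6
  count=14, v=5
  count=17, v=33
  count=18, v=19
  count=19, v=9
  count=22, v=39

Final answer: 22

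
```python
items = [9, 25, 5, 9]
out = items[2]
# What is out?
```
Trace:
  items=[9, 25, 5, 9]
  items=[9, 25, 5, 9], out=5

Final answer: 5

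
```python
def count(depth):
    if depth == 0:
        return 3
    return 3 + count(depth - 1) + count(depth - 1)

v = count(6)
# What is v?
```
Call trace (a repeated sub-call is expanded the first time; later identical calls just restate its return value):
count(depth=6)
  count(depth=5)
    count(depth=4)
      count(depth=3)
        count(depth=2)
          count(depth=1)
            count(depth=0)
            -> return 3
            count(depth=0)
            -> return 3
          -> return 9
          count(depth=1) -> return 9  (same call as traced above)
        -> return 21
        count(depth=2) -> return 21  (same call as traced above)
      -> return 45
      count(depth=3) -> return 45  (same call as traced above)
    -> return 93
    count(depth=4) -> return 93  (same call as traced above)
  -> return 189
  count(depth=5) -> return 189  (same call as traced above)
-> return 381

Final answer: 381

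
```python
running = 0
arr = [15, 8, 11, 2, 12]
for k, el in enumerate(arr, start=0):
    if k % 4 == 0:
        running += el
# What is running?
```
Trace:
  running=0
  running=15, k=0, el=15
  running=15, k=1, el=8
  running=15, k=2, el=11
  running=15, k=3, el=2
  running=27, k=4, el=12

Final answer: 27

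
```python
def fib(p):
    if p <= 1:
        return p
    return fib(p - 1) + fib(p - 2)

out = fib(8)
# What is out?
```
Call trace (a repeated sub-call is expanded the first time; later identical calls just restate its return value):
fib(p=8)
  fib(p=7)
    fib(p=6)
      fib(p=5)
        fib(p=4)
          fib(p=3)
            fib(p=2)
              fib(p=1)
              -> return 1
              fib(p=0)
              -> return 0
            -> return 1
            fib(p=1)
            -> return 1
          -> return 2
          fib(p=2) -> return 1  (same call as traced above)
        -> return 3
        fib(p=3) -> return 2  (same call as traced above)
      -> return 5
      fib(p=4) -> return 3  (same call as traced above)
    -> return 8
    fib(p=5) -> return 5  (same call as traced above)
  -> return 13
  fib(p=6) -> return 8  (same call as traced above)
-> return 21

Final answer: 21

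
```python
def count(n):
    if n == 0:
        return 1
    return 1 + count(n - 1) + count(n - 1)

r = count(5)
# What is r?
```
Call trace (a repeated sub-call is expanded the first time; later identical calls just restate its return value):
count(n=5)
  count(n=4)
    count(n=3)
      count(n=2)
        count(n=1)
          count(n=0)
          -> return 1
          count(n=0)
          -> return 1
        -> return 3
        count(n=1) -> return 3  (same call as traced above)
      -> return 7
      count(n=2) -> return 7  (same call as traced above)
    -> return 15
    count(n=3) -> return 15  (same call as traced above)
  -> return 31
  count(n=4) -> return 31  (same call as traced above)
-> return 63

Final answer: 63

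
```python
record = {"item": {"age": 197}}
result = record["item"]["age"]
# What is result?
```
Trace:
  record={'item': {'age': 197}}
  record={'item': {'age': 197}}, result=197

Final answer: 197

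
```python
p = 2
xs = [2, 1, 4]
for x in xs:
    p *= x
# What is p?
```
Trace:
  p=2
  p=4, x=2
  p=4, x=1
  p=16, x=4

Final answer: 16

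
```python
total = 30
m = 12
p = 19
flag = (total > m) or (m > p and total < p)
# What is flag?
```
Trace:
  total=30
  total=30, m=12
  total=30, m=12, p=19
  total=30, m=12, p=19, flag=True

Final answer: True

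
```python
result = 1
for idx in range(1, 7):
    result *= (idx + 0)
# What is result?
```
Trace:
  result=1
  result=1, idx=1
  result=2, idx=2
  result=6, idx=3
  result=24, idx=4
  result=120, idx=5
  result=720, idx=6

Final answer: 720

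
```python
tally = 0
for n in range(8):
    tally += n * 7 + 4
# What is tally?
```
Trace:
  tally=0
  tally=4, n=0
  tally=15, n=1
  tally=33, n=2
  tally=58, n=3
  tally=90, n=4
  tally=129, n=5
  tally=175, n=6
  tally=228, n=7

Final answer: 228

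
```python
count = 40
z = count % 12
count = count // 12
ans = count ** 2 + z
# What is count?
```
Trace:
  count=40
  count=40, z=4
  count=3, z=4
  count=3, z=4, ans=13

Final answer: 3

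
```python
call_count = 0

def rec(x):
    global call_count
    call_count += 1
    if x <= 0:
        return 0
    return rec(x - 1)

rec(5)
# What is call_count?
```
Call trace:
rec(x=5)
  rec(x=4)
    rec(x=3)
      rec(x=2)
        rec(x=1)
          rec(x=0)
          -> return 0
        -> return 0
      -> return 0
    -> return 0
  -> return 0
-> return 0

call_count is incremented once per call. rec is entered once for each x = 5, 4, 3, 2, 1, 0 (the x <= 0 call returns without recursing), i.e. 5 + 1 calls.
call_count = 6

Final answer: 6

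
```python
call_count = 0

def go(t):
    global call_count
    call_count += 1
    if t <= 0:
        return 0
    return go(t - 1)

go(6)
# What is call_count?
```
Call trace:
go(t=6)
  go(t=5)
    go(t=4)
      go(t=3)
        go(t=2)
          go(t=1)
            go(t=0)
            -> return 0
          -> return 0
        -> return 0
      -> return 0
    -> return 0
  -> return 0
-> return 0

call_count is incremented once per call. go is entered once for each t = 6, 5, 4, 3, 2, 1, 0 (the t <= 0 call returns without recursing), i.e. 6 + 1 calls.
call_count = 7

Final answer: 7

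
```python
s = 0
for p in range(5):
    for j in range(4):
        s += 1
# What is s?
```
Trace:
  s=0
  s=1, p=0, j=0
  s=2, p=0, j=1
  s=3, p=0, j=2
  s=4, p=0, j=3
  s=5, p=1, j=0
  s=6, p=1, j=1
  s=7, p=1, j=2
  s=8, p=1, j=3
  s=9, p=2, j=0
  s=10, p=2, j=1
  s=11, p=2, j=2
  s=12, p=2, j=3
  s=13, p=3, j=0
  s=14, p=3, j=1
  s=15, p=3, j=2
  s=16, p=3, j=3
  s=17, p=4, j=0
  s=18, p=4, j=1
  s=19, p=4, j=2
  s=20, p=4, j=3

Final answer: 20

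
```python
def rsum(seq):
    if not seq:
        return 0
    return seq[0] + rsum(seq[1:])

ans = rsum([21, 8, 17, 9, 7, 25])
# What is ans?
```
Call trace:
rsum(seq=[21, 8, 17, 9, 7, 25])
  rsum(seq=[8, 17, 9, 7, 25])
    rsum(seq=[17, 9, 7, 25])
      rsum(seq=[9, 7, 25])
        rsum(seq=[7, 25])
          rsum(seq=[25])
            rsum(seq=[])
            -> return 0
          -> return 25
        -> return 32
      -> return 41
    -> return 58
  -> return 66
-> return 87

Final answer: 87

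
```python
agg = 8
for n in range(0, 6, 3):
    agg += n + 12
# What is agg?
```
Trace:
  agg=8
  agg=20, n=0
  agg=35, n=3

Final answer: 35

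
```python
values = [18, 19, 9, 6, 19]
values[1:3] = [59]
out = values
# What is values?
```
Trace:
  values=[18, 19, 9, 6, 19]
  values=[18, 59, 6, 19]
  values=[18, 59, 6, 19], out=[18, 59, 6, 19]

Final answer: [18, 59, 6, 19]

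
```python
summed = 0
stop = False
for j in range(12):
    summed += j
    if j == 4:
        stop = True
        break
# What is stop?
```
Trace:
  summed=0
  summed=0, stop=False
  summed=0, stop=False, j=0
  summed=1, stop=False, j=1
  summed=3, stop=False, j=2
  summed=6, stop=False, j=3
  summed=10, stop=True, j=4

Final answer: True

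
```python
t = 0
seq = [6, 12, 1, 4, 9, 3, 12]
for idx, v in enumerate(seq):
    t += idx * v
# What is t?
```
Trace:
  t=0
  t=0, idx=0, v=6
  t=12, idx=1, v=12
  t=14, idx=2, v=1
  t=26, idx=3, v=4
  t=62, idx=4, v=9
  t=77, idx=5, v=3
  t=149, idx=6, v=12

Final answer: 149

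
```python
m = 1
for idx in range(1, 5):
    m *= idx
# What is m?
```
Trace:
  m=1
  m=1, idx=1
  m=2, idx=2
  m=6, idx=3
  m=24, idx=4

Final answer: 24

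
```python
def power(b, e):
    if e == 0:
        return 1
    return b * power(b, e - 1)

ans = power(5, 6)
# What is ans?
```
Call trace:
power(b=5, e=6)
  power(b=5, e=5)
    power(b=5, e=4)
      power(b=5, e=3)
        power(b=5, e=2)
          power(b=5, e=1)
            power(b=5, e=0)
            -> return 1
          -> return 5
        -> return 25
      -> return 125
    -> return 625
  -> return 3125
-> return 15625

Final answer: 15625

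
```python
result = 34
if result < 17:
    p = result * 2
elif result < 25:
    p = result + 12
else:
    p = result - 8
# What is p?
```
Trace:
  result=34
  result=34, p=26

Final answer: 26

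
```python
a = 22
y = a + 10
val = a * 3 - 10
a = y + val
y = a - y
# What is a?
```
Trace:
  a=22
  a=22, y=32
  a=22, y=32, val=56
  a=88, y=32, val=56
  a=88, y=56, val=56

Final answer: 88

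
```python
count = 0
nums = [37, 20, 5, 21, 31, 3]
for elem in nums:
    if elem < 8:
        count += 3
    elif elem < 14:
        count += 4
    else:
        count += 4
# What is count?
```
Trace:
  count=0
  count=4, elem=37
  count=8, elem=20
  count=11, elem=5
  count=15, elem=21
  count=19, elem=31
  count=22, elem=3

Final answer: 22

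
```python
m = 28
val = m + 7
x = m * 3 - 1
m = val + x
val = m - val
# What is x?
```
Trace:
  m=28
  m=28, val=35
  m=28, val=35, x=83
  m=118, val=35, x=83
  m=118, val=83, x=83

Final answer: 83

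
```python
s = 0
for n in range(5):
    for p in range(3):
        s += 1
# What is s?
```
Trace:
  s=0
  s=1, n=0, p=0
  s=2, n=0, p=1
  s=3, n=0, p=2
  s=4, n=1, p=0
  s=5, n=1, p=1
  s=6, n=1, p=2
  s=7, n=2, p=0
  s=8, n=2, p=1
  s=9, n=2, p=2
  s=10, n=3, p=0
  s=11, n=3, p=1
  s=12, n=3, p=2
  s=13, n=4, p=0
  s=14, n=4, p=1
  s=15, n=4, p=2

Final answer: 15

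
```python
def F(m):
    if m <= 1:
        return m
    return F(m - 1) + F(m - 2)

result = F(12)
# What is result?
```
Call trace (a repeated sub-call is expanded the first time; later identical calls just restate its return value):
F(m=12)
  F(m=11)
    F(m=10)
      F(m=9)
        F(m=8)
          F(m=7)
            F(m=6)
              F(m=5)
                F(m=4)
                  F(m=3)
                    F(m=2)
                      F(m=1)
                      -> return 1
                      F(m=0)
                      -> return 0
                    -> return 1
                    F(m=1)
                    -> return 1
                  -> return 2
                  F(m=2) -> return 1  (same call as traced above)
                -> return 3
                F(m=3) -> return 2  (same call as traced above)
              -> return 5
              F(m=4) -> return 3  (same call as traced above)
            -> return 8
            F(m=5) -> return 5  (same call as traced above)
          -> return 13
          F(m=6) -> return 8  (same call as traced above)
        -> return 21
        F(m=7) -> return 13  (same call as traced above)
      -> return 34
      F(m=8) -> return 21  (same call as traced above)
    -> return 55
    F(m=9) -> return 34  (same call as traced above)
  -> return 89
  F(m=10) -> return 55  (same call as traced above)
-> return 144

Final answer: 144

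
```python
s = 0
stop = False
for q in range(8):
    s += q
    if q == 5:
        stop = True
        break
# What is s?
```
Trace:
  s=0
  s=0, stop=False
  s=0, stop=False, q=0
  s=1, stop=False, q=1
  s=3, stop=False, q=2
  s=6, stop=False, q=3
  s=10, stop=False, q=4
  s=15, stop=True, q=5

Final answer: 15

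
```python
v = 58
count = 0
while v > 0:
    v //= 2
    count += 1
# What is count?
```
Trace:
  v=58
  v=58, count=0
  v=29, count=1
  v=14, count=2
  v=7, count=3
  v=3, count=4
  v=1, count=5
  v=0, count=6

Final answer: 6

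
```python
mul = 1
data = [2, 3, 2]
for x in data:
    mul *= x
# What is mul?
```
Trace:
  mul=1
  mul=2, x=2
  mul=6, x=3
  mul=12, x=2

Final answer: 12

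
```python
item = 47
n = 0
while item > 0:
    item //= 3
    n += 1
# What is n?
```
Trace:
  item=47
  item=47, n=0
  item=15, n=1
  item=5, n=2
  item=1, n=3
  item=0, n=4

Final answer: 4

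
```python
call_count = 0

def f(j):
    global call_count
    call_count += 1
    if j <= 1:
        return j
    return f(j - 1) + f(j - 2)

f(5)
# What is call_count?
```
Call trace (a repeated sub-call is expanded the first time; later identical calls just restate its return value):
f(j=5)
  f(j=4)
    f(j=3)
      f(j=2)
        f(j=1)
        -> return 1
        f(j=0)
        -> return 0
      -> return 1
      f(j=1)
      -> return 1
    -> return 2
    f(j=2) -> return 1  (same call as traced above)
  -> return 3
  f(j=3) -> return 2  (same call as traced above)
-> return 5

call_count is incremented once per call, so count the calls in each subtree. Let C(j) = number of calls made by f(j).
C(0) = C(1) = 1 (base case, no recursion); C(j) = 1 + C(j - 1) + C(j - 2) otherwise.
C(2) = 1 + C(1) + C(0) = 1 + 1 + 1 = 3
C(3) = 1 + C(2) + C(1) = 1 + 3 + 1 = 5
C(4) = 1 + C(3) + C(2) = 1 + 5 + 3 = 9
C(5) = 1 + C(4) + C(3) = 1 + 9 + 5 = 15
call_count = C(5) = 15

Final answer: 15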